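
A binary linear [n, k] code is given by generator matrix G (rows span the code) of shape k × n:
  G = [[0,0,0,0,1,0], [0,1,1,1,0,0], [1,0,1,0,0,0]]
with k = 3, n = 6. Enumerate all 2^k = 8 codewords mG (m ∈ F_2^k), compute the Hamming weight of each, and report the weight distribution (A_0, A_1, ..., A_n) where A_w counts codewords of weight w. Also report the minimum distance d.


Weight distribution: A_0 = 1, A_1 = 1, A_2 = 1, A_3 = 3, A_4 = 2. Minimum distance d = 1.

Enumerate all 2^3 = 8 messages m ∈ F_2^3.
For each, compute codeword c = mG in F_2^6, then tally its weight.
  m = 000 → c = 000000, weight = 0.
  m = 100 → c = 000010, weight = 1.
  m = 010 → c = 011100, weight = 3.
  m = 110 → c = 011110, weight = 4.
  m = 001 → c = 101000, weight = 2.
  m = 101 → c = 101010, weight = 3.
  m = 011 → c = 110100, weight = 3.
  m = 111 → c = 110110, weight = 4.
Tally weights:
  weight 0: 1 codewords.
  weight 1: 1 codewords.
  weight 2: 1 codewords.
  weight 3: 3 codewords.
  weight 4: 2 codewords.
Minimum distance d = smallest w > 0 with A_w > 0 = 1.
Sanity: Σ A_w = 8 = 2^3 = 8 ✓.


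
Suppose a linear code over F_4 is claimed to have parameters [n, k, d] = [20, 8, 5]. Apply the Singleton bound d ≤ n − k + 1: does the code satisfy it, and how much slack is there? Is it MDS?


Singleton RHS = n − k + 1 = 13, slack = 8, bound satisfied, not MDS.

Singleton bound: d ≤ n − k + 1.
Here n = 20, k = 8, so n − k + 1 = 13.
Given d = 5, check d ≤ 13: YES.
Slack = (n − k + 1) − d = 8.
The code is NOT MDS (slack = 8 > 0).
Description: the claimed parameters are [20, 8, 5]_4; such a code would be non-MDS.


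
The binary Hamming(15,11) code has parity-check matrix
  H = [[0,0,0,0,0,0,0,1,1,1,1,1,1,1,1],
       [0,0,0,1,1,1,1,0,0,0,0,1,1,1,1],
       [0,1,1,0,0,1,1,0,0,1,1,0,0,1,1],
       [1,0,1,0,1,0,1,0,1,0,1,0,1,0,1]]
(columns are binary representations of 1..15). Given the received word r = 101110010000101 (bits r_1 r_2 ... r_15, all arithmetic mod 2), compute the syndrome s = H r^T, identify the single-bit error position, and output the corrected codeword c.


s = (1, 0, 0, 1)^T, error position = 9, corrected codeword c = 101110011000101

Compute s = H r^T mod 2 one row at a time:
  s_1 = 1 + 0 + 0 + 0 + 0 + 1 + 0 + 1 = 3 ≡ 1 (mod 2).
  s_2 = 1 + 1 + 0 + 0 + 0 + 1 + 0 + 1 = 4 ≡ 0 (mod 2).
  s_3 = 0 + 1 + 0 + 0 + 0 + 0 + 0 + 1 = 2 ≡ 0 (mod 2).
  s_4 = 1 + 1 + 1 + 0 + 0 + 0 + 1 + 1 = 5 ≡ 1 (mod 2).
s = (1, 0, 0, 1)^T — this equals column 9 of H (binary 1001), so error is at position 9.
Correct: flip bit 9 of r = 101110010000101 to get c = 101110011000101.


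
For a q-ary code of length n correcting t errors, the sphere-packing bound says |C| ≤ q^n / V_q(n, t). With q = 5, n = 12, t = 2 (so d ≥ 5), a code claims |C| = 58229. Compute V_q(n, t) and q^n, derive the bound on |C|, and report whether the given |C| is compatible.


V_q(n, t) = 1105, q^n = 244140625, Hamming bound = 220941, |C| = 58229 ≤ bound (satisfied).

Step 1: Compute V_q(n, t) = Σ_{j=0}^2 C(n, j) (q−1)^j.
  j = 0: C(12,0)·(4)^0 = 1·1 = 1.
  j = 1: C(12,1)·(4)^1 = 12·4 = 48.
  j = 2: C(12,2)·(4)^2 = 66·16 = 1056.
  V_q(n, t) = 1 + 48 + 1056 = 1105.
Step 2: q^n = 5^12 = 244140625.
Step 3: Hamming bound ⌊q^n / V_q(n,t)⌋ = ⌊244140625/1105⌋ = 220941.
Step 4: Compare |C| = 58229 to 220941: satisfied.
The claimed |C| lies below the Hamming bound.


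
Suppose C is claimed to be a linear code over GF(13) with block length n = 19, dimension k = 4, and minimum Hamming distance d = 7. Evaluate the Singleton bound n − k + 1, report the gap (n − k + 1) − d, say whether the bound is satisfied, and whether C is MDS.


Singleton RHS = n − k + 1 = 16, slack = 9, bound satisfied, not MDS.

Singleton bound: d ≤ n − k + 1.
Here n = 19, k = 4, so n − k + 1 = 16.
Given d = 7, check d ≤ 16: YES.
Slack = (n − k + 1) − d = 9.
The code is NOT MDS (slack = 9 > 0).
Description: the claimed parameters are [19, 4, 7]_13; such a code would be non-MDS.


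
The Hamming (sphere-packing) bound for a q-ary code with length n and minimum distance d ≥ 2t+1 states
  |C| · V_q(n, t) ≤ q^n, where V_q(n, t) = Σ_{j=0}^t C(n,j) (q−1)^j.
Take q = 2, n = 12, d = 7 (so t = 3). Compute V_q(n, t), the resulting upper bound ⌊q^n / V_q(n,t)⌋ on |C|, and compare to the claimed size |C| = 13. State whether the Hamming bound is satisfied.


V_q(n, t) = 299, q^n = 4096, Hamming bound = 13, |C| = 13 ≤ bound (satisfied).

Step 1: Compute V_q(n, t) = Σ_{j=0}^3 C(n, j) (q−1)^j.
  j = 0: C(12,0)·(1)^0 = 1·1 = 1.
  j = 1: C(12,1)·(1)^1 = 12·1 = 12.
  j = 2: C(12,2)·(1)^2 = 66·1 = 66.
  j = 3: C(12,3)·(1)^3 = 220·1 = 220.
  V_q(n, t) = 1 + 12 + 66 + 220 = 299.
Step 2: q^n = 2^12 = 4096.
Step 3: Hamming bound ⌊q^n / V_q(n,t)⌋ = ⌊4096/299⌋ = 13.
Step 4: Compare |C| = 13 to 13: satisfied.
The claimed |C| lies at the Hamming bound (tight).


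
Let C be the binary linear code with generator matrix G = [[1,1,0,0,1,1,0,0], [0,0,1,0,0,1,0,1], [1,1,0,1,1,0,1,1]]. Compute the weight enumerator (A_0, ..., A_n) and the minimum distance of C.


Weight distribution: A_0 = 1, A_3 = 2, A_4 = 2, A_5 = 1, A_6 = 1, A_7 = 1. Minimum distance d = 3.

Enumerate all 2^3 = 8 messages m ∈ F_2^3.
For each, compute codeword c = mG in F_2^8, then tally its weight.
  m = 000 → c = 00000000, weight = 0.
  m = 100 → c = 11001100, weight = 4.
  m = 010 → c = 00100101, weight = 3.
  m = 110 → c = 11101001, weight = 5.
  m = 001 → c = 11011011, weight = 6.
  m = 101 → c = 00010111, weight = 4.
  m = 011 → c = 11111110, weight = 7.
  m = 111 → c = 00110010, weight = 3.
Tally weights:
  weight 0: 1 codewords.
  weight 3: 2 codewords.
  weight 4: 2 codewords.
  weight 5: 1 codewords.
  weight 6: 1 codewords.
  weight 7: 1 codewords.
Minimum distance d = smallest w > 0 with A_w > 0 = 3.
Sanity: Σ A_w = 8 = 2^3 = 8 ✓.


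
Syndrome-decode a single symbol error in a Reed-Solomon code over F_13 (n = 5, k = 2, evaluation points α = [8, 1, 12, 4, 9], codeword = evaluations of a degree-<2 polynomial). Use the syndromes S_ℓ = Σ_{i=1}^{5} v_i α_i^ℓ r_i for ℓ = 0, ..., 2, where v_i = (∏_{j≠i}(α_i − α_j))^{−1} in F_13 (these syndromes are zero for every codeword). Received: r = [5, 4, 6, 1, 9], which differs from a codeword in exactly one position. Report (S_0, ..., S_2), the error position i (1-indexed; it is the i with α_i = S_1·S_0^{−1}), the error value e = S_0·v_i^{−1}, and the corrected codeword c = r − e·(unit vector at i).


S = (1, 8, 12), error at position 1, error magnitude e = 8, c = [10, 4, 6, 1, 9].

Step 1: column multipliers v_i = (∏_{j≠i}(α_i − α_j))^{−1} mod 13.
  i = 1 (α = 8): (8−1)(8−12)(8−4)(8−9) = 7·(−4)·4·(−1) = 112 ≡ 8, so v_1 = 8^{−1} = 5 (mod 13).
  i = 2 (α = 1): (1−8)(1−12)(1−4)(1−9) = (−7)·(−11)·(−3)·(−8) = 1848 ≡ 2, so v_2 = 2^{−1} = 7 (mod 13).
  i = 3 (α = 12): (12−8)(12−1)(12−4)(12−9) = 4·11·8·3 = 1056 ≡ 3, so v_3 = 3^{−1} = 9 (mod 13).
  i = 4 (α = 4): (4−8)(4−1)(4−12)(4−9) = (−4)·3·(−8)·(−5) = −480 ≡ 1, so v_4 = 1^{−1} = 1 (mod 13).
  i = 5 (α = 9): (9−8)(9−1)(9−12)(9−4) = 1·8·(−3)·5 = −120 ≡ 10, so v_5 = 10^{−1} = 4 (mod 13).
  v = [5, 7, 9, 1, 4].
Step 2: syndromes of r = [5, 4, 6, 1, 9] (all sums mod 13).
  S_0 = Σ v_i r_i = 5·5 + 7·4 + 9·6 + 1·1 + 4·9 = 144 ≡ 1.
  S_1 = Σ v_i α_i r_i = 5·8·5 + 7·1·4 + 9·12·6 + 1·4·1 + 4·9·9 = 1204 ≡ 8.
  α_i^2 mod 13 = [12, 1, 1, 3, 3].
  S_2 = Σ v_i α_i^2 r_i = 5·12·5 + 7·1·4 + 9·1·6 + 1·3·1 + 4·3·9 = 493 ≡ 12.
  S = (1, 8, 12) ≠ 0, so r is not a codeword (an error is present).
Step 3: locate the error. For a single error e at position i, S_ℓ = v_i·e·α_i^ℓ, so α_err = S_1/S_0.
  S_0^{−1} = 1^{−1} = 1 (mod 13), so α_err = 8·1 = 8 ≡ 8 = α_1. Error position i = 1.
  Consistency check: S_2/S_1 = 12·5 = 60 ≡ 8 = α_err ✓ (single-error assumption holds).
Step 4: error magnitude e = S_0/v_1 = S_0·∏_{j≠1}(α_1 − α_j) = 1·8 = 8 ≡ 8 (mod 13).
Step 5: correct position 1: c_1 = r_1 − e = 5 − 8 ≡ 10 (mod 13). Hence c = [10, 4, 6, 1, 9].
  Check: interpolating c through the α_i gives m(x) = 5 + 12·x (degree < 2) with m(α_i) = c_i for every i, so c is indeed a codeword.


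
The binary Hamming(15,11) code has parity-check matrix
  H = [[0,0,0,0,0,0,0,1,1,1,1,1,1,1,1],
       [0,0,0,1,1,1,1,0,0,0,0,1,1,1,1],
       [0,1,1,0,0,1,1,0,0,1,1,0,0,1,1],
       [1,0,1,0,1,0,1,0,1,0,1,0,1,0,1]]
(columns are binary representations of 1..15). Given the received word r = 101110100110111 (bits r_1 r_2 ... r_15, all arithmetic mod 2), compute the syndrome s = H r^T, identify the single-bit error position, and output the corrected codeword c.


s = (1, 0, 0, 1)^T, error position = 9, corrected codeword c = 101110101110111

Compute s = H r^T mod 2 one row at a time:
  s_1 = 0 + 0 + 1 + 1 + 0 + 1 + 1 + 1 = 5 ≡ 1 (mod 2).
  s_2 = 1 + 1 + 0 + 1 + 0 + 1 + 1 + 1 = 6 ≡ 0 (mod 2).
  s_3 = 0 + 1 + 0 + 1 + 1 + 1 + 1 + 1 = 6 ≡ 0 (mod 2).
  s_4 = 1 + 1 + 1 + 1 + 0 + 1 + 1 + 1 = 7 ≡ 1 (mod 2).
s = (1, 0, 0, 1)^T — this equals column 9 of H (binary 1001), so error is at position 9.
Correct: flip bit 9 of r = 101110100110111 to get c = 101110101110111.


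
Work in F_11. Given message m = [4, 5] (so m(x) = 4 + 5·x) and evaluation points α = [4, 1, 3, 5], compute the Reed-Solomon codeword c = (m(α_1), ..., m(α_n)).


c = [2, 9, 8, 7]

Message polynomial: m(x) = 4 + 5·x (mod 11).
For each evaluation point α_i, compute m(α_i) mod 11:
  α_1 = 4: Horner steps 5 → 2, so m(4) = 2.
  α_2 = 1: Horner steps 5 → 9, so m(1) = 9.
  α_3 = 3: Horner steps 5 → 8, so m(3) = 8.
  α_4 = 5: Horner steps 5 → 7, so m(5) = 7.
Codeword c = [2, 9, 8, 7] ∈ F_11^4.


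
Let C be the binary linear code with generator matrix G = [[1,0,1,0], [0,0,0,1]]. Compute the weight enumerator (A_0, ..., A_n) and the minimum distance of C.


Weight distribution: A_0 = 1, A_1 = 1, A_2 = 1, A_3 = 1. Minimum distance d = 1.

Enumerate all 2^2 = 4 messages m ∈ F_2^2.
For each, compute codeword c = mG in F_2^4, then tally its weight.
  m = 00 → c = 0000, weight = 0.
  m = 10 → c = 1010, weight = 2.
  m = 01 → c = 0001, weight = 1.
  m = 11 → c = 1011, weight = 3.
Tally weights:
  weight 0: 1 codewords.
  weight 1: 1 codewords.
  weight 2: 1 codewords.
  weight 3: 1 codewords.
Minimum distance d = smallest w > 0 with A_w > 0 = 1.
Sanity: Σ A_w = 4 = 2^2 = 4 ✓.


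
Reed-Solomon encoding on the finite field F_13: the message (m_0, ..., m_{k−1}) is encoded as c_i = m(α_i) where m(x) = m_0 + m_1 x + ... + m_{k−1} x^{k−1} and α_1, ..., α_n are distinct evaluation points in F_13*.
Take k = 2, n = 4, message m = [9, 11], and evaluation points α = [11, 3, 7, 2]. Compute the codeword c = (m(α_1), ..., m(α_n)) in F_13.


c = [0, 3, 8, 5]

Message polynomial: m(x) = 9 + 11·x (mod 13).
For each evaluation point α_i, compute m(α_i) mod 13:
  α_1 = 11: Horner steps 11 → 0, so m(11) = 0.
  α_2 = 3: Horner steps 11 → 3, so m(3) = 3.
  α_3 = 7: Horner steps 11 → 8, so m(7) = 8.
  α_4 = 2: Horner steps 11 → 5, so m(2) = 5.
Codeword c = [0, 3, 8, 5] ∈ F_13^4.


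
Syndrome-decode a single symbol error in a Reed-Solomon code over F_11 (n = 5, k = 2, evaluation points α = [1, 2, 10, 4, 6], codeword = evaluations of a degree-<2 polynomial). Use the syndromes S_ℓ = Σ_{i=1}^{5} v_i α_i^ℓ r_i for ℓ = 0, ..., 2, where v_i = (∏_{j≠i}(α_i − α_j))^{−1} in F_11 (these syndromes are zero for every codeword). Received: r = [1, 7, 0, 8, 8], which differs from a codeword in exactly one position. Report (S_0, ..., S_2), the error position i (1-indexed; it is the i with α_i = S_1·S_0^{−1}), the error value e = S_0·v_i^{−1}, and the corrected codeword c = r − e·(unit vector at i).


S = (2, 1, 6), error at position 5, error magnitude e = 10, c = [1, 7, 0, 8, 9].

Step 1: column multipliers v_i = (∏_{j≠i}(α_i − α_j))^{−1} mod 11.
  i = 1 (α = 1): (1−2)(1−10)(1−4)(1−6) = (−1)·(−9)·(−3)·(−5) = 135 ≡ 3, so v_1 = 3^{−1} = 4 (mod 11).
  i = 2 (α = 2): (2−1)(2−10)(2−4)(2−6) = 1·(−8)·(−2)·(−4) = −64 ≡ 2, so v_2 = 2^{−1} = 6 (mod 11).
  i = 3 (α = 10): (10−1)(10−2)(10−4)(10−6) = 9·8·6·4 = 1728 ≡ 1, so v_3 = 1^{−1} = 1 (mod 11).
  i = 4 (α = 4): (4−1)(4−2)(4−10)(4−6) = 3·2·(−6)·(−2) = 72 ≡ 6, so v_4 = 6^{−1} = 2 (mod 11).
  i = 5 (α = 6): (6−1)(6−2)(6−10)(6−4) = 5·4·(−4)·2 = −160 ≡ 5, so v_5 = 5^{−1} = 9 (mod 11).
  v = [4, 6, 1, 2, 9].
Step 2: syndromes of r = [1, 7, 0, 8, 8] (all sums mod 11).
  S_0 = Σ v_i r_i = 4·1 + 6·7 + 1·0 + 2·8 + 9·8 = 134 ≡ 2.
  S_1 = Σ v_i α_i r_i = 4·1·1 + 6·2·7 + 1·10·0 + 2·4·8 + 9·6·8 = 584 ≡ 1.
  α_i^2 mod 11 = [1, 4, 1, 5, 3].
  S_2 = Σ v_i α_i^2 r_i = 4·1·1 + 6·4·7 + 1·1·0 + 2·5·8 + 9·3·8 = 468 ≡ 6.
  S = (2, 1, 6) ≠ 0, so r is not a codeword (an error is present).
Step 3: locate the error. For a single error e at position i, S_ℓ = v_i·e·α_i^ℓ, so α_err = S_1/S_0.
  S_0^{−1} = 2^{−1} = 6 (mod 11), so α_err = 1·6 = 6 ≡ 6 = α_5. Error position i = 5.
  Consistency check: S_2/S_1 = 6·1 = 6 ≡ 6 = α_err ✓ (single-error assumption holds).
Step 4: error magnitude e = S_0/v_5 = S_0·∏_{j≠5}(α_5 − α_j) = 2·5 = 10 ≡ 10 (mod 11).
Step 5: correct position 5: c_5 = r_5 − e = 8 − 10 ≡ 9 (mod 11). Hence c = [1, 7, 0, 8, 9].
  Check: interpolating c through the α_i gives m(x) = 6 + 6·x (degree < 2) with m(α_i) = c_i for every i, so c is indeed a codeword.


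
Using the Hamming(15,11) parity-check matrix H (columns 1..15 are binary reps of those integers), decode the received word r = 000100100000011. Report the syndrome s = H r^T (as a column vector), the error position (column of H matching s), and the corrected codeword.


s = (0, 0, 1, 0)^T, error position = 2, corrected codeword c = 010100100000011

Compute s = H r^T mod 2 one row at a time:
  s_1 = 0 + 0 + 0 + 0 + 0 + 0 + 1 + 1 = 2 ≡ 0 (mod 2).
  s_2 = 1 + 0 + 0 + 1 + 0 + 0 + 1 + 1 = 4 ≡ 0 (mod 2).
  s_3 = 0 + 0 + 0 + 1 + 0 + 0 + 1 + 1 = 3 ≡ 1 (mod 2).
  s_4 = 0 + 0 + 0 + 1 + 0 + 0 + 0 + 1 = 2 ≡ 0 (mod 2).
s = (0, 0, 1, 0)^T — this equals column 2 of H (binary 0010), so error is at position 2.
Correct: flip bit 2 of r = 000100100000011 to get c = 010100100000011.


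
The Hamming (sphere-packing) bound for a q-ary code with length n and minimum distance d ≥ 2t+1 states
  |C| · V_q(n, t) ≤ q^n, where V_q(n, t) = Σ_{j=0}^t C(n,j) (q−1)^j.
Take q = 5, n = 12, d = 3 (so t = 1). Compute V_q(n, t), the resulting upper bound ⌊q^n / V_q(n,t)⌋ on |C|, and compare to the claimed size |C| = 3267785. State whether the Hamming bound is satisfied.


V_q(n, t) = 49, q^n = 244140625, Hamming bound = 4982461, |C| = 3267785 ≤ bound (satisfied).

Step 1: Compute V_q(n, t) = Σ_{j=0}^1 C(n, j) (q−1)^j.
  j = 0: C(12,0)·(4)^0 = 1·1 = 1.
  j = 1: C(12,1)·(4)^1 = 12·4 = 48.
  V_q(n, t) = 1 + 48 = 49.
Step 2: q^n = 5^12 = 244140625.
Step 3: Hamming bound ⌊q^n / V_q(n,t)⌋ = ⌊244140625/49⌋ = 4982461.
Step 4: Compare |C| = 3267785 to 4982461: satisfied.
The claimed |C| lies below the Hamming bound.


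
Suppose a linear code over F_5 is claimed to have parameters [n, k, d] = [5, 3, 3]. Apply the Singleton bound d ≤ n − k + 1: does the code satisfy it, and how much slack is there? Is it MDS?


Singleton RHS = n − k + 1 = 3, slack = 0, bound satisfied, MDS.

Singleton bound: d ≤ n − k + 1.
Here n = 5, k = 3, so n − k + 1 = 3.
Given d = 3, check d ≤ 3: YES.
Slack = (n − k + 1) − d = 0.
The code is MDS (slack = 0).
Description: the claimed parameters are [5, 3, 3]_5; such a code would be MDS (meets Singleton bound).


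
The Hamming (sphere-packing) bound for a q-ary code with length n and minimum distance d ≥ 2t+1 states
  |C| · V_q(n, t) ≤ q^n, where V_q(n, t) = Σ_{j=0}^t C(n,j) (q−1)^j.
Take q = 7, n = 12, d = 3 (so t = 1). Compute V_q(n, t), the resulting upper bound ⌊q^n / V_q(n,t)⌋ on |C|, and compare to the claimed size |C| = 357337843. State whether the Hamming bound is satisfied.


V_q(n, t) = 73, q^n = 13841287201, Hamming bound = 189606673, |C| = 357337843 > bound (violated).

Step 1: Compute V_q(n, t) = Σ_{j=0}^1 C(n, j) (q−1)^j.
  j = 0: C(12,0)·(6)^0 = 1·1 = 1.
  j = 1: C(12,1)·(6)^1 = 12·6 = 72.
  V_q(n, t) = 1 + 72 = 73.
Step 2: q^n = 7^12 = 13841287201.
Step 3: Hamming bound ⌊q^n / V_q(n,t)⌋ = ⌊13841287201/73⌋ = 189606673.
Step 4: Compare |C| = 357337843 to 189606673: violated.
The claimed |C| lies above the Hamming bound, so no 7-ary code of length 12 with d ≥ 3 can have 357337843 codewords.


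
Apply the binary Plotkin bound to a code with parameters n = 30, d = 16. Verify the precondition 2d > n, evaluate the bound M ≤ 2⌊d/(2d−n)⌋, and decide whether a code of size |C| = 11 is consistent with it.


Plotkin bound M ≤ 16; given |C| = 11 ≤ bound (satisfied).

Check applicability: 2d = 32, n = 30.
2d − n = 2 > 0, so Plotkin applies.
Compute d/(2d−n) = 16/2 ≈ 8.0000.
⌊d/(2d−n)⌋ = 8.
Plotkin bound: M ≤ 2·8 = 16.
Given |C| = 11, check: satisfied.
This |C| is below the Plotkin bound.


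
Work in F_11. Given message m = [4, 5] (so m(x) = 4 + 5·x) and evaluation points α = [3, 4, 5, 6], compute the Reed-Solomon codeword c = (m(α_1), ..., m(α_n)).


c = [8, 2, 7, 1]

Message polynomial: m(x) = 4 + 5·x (mod 11).
For each evaluation point α_i, compute m(α_i) mod 11:
  α_1 = 3: Horner steps 5 → 8, so m(3) = 8.
  α_2 = 4: Horner steps 5 → 2, so m(4) = 2.
  α_3 = 5: Horner steps 5 → 7, so m(5) = 7.
  α_4 = 6: Horner steps 5 → 1, so m(6) = 1.
Codeword c = [8, 2, 7, 1] ∈ F_11^4.


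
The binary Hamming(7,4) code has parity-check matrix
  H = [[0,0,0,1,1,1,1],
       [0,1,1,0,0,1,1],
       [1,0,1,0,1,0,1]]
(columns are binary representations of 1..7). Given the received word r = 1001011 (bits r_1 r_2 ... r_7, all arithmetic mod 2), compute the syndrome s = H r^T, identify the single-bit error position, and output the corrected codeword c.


s = (1, 0, 0)^T, error position = 4, corrected codeword c = 1000011

Compute s = H r^T mod 2 one row at a time:
  s_1 = 1 + 0 + 1 + 1 = 3 ≡ 1 (mod 2).
  s_2 = 0 + 0 + 1 + 1 = 2 ≡ 0 (mod 2).
  s_3 = 1 + 0 + 0 + 1 = 2 ≡ 0 (mod 2).
s = (1, 0, 0)^T — this equals column 4 of H (binary 100), so error is at position 4.
Correct: flip bit 4 of r = 1001011 to get c = 1000011.


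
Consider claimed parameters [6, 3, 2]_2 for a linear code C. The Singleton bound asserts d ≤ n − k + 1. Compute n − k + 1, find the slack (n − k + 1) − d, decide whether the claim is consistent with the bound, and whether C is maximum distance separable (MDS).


Singleton RHS = n − k + 1 = 4, slack = 2, bound satisfied, not MDS.

Singleton bound: d ≤ n − k + 1.
Here n = 6, k = 3, so n − k + 1 = 4.
Given d = 2, check d ≤ 4: YES.
Slack = (n − k + 1) − d = 2.
The code is NOT MDS (slack = 2 > 0).
Description: the claimed parameters are [6, 3, 2]_2; such a code would be non-MDS.


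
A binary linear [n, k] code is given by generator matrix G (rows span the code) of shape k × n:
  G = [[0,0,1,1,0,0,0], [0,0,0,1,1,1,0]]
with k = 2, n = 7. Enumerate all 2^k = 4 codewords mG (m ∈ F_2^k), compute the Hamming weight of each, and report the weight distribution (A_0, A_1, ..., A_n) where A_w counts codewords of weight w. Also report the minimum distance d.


Weight distribution: A_0 = 1, A_2 = 1, A_3 = 2. Minimum distance d = 2.

Enumerate all 2^2 = 4 messages m ∈ F_2^2.
For each, compute codeword c = mG in F_2^7, then tally its weight.
  m = 00 → c = 0000000, weight = 0.
  m = 10 → c = 0011000, weight = 2.
  m = 01 → c = 0001110, weight = 3.
  m = 11 → c = 0010110, weight = 3.
Tally weights:
  weight 0: 1 codewords.
  weight 2: 1 codewords.
  weight 3: 2 codewords.
Minimum distance d = smallest w > 0 with A_w > 0 = 2.
Sanity: Σ A_w = 4 = 2^2 = 4 ✓.


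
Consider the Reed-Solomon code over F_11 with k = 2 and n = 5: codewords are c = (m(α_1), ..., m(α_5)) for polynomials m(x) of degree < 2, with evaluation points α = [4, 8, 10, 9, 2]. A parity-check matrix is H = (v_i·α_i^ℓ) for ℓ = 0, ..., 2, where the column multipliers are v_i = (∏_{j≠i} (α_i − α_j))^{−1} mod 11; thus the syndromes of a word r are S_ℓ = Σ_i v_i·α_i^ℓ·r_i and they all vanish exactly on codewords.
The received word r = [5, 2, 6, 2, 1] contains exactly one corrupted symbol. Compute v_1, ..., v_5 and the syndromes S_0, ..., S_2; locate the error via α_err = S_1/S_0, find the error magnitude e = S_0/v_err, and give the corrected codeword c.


S = (1, 9, 4), error at position 4, error magnitude e = 9, c = [5, 2, 6, 4, 1].

Step 1: column multipliers v_i = (∏_{j≠i}(α_i − α_j))^{−1} mod 11.
  i = 1 (α = 4): (4−8)(4−10)(4−9)(4−2) = (−4)·(−6)·(−5)·2 = −240 ≡ 2, so v_1 = 2^{−1} = 6 (mod 11).
  i = 2 (α = 8): (8−4)(8−10)(8−9)(8−2) = 4·(−2)·(−1)·6 = 48 ≡ 4, so v_2 = 4^{−1} = 3 (mod 11).
  i = 3 (α = 10): (10−4)(10−8)(10−9)(10−2) = 6·2·1·8 = 96 ≡ 8, so v_3 = 8^{−1} = 7 (mod 11).
  i = 4 (α = 9): (9−4)(9−8)(9−10)(9−2) = 5·1·(−1)·7 = −35 ≡ 9, so v_4 = 9^{−1} = 5 (mod 11).
  i = 5 (α = 2): (2−4)(2−8)(2−10)(2−9) = (−2)·(−6)·(−8)·(−7) = 672 ≡ 1, so v_5 = 1^{−1} = 1 (mod 11).
  v = [6, 3, 7, 5, 1].
Step 2: syndromes of r = [5, 2, 6, 2, 1] (all sums mod 11).
  S_0 = Σ v_i r_i = 6·5 + 3·2 + 7·6 + 5·2 + 1·1 = 89 ≡ 1.
  S_1 = Σ v_i α_i r_i = 6·4·5 + 3·8·2 + 7·10·6 + 5·9·2 + 1·2·1 = 680 ≡ 9.
  α_i^2 mod 11 = [5, 9, 1, 4, 4].
  S_2 = Σ v_i α_i^2 r_i = 6·5·5 + 3·9·2 + 7·1·6 + 5·4·2 + 1·4·1 = 290 ≡ 4.
  S = (1, 9, 4) ≠ 0, so r is not a codeword (an error is present).
Step 3: locate the error. For a single error e at position i, S_ℓ = v_i·e·α_i^ℓ, so α_err = S_1/S_0.
  S_0^{−1} = 1^{−1} = 1 (mod 11), so α_err = 9·1 = 9 ≡ 9 = α_4. Error position i = 4.
  Consistency check: S_2/S_1 = 4·5 = 20 ≡ 9 = α_err ✓ (single-error assumption holds).
Step 4: error magnitude e = S_0/v_4 = S_0·∏_{j≠4}(α_4 − α_j) = 1·9 = 9 ≡ 9 (mod 11).
Step 5: correct position 4: c_4 = r_4 − e = 2 − 9 ≡ 4 (mod 11). Hence c = [5, 2, 6, 4, 1].
  Check: interpolating c through the α_i gives m(x) = 8 + 2·x (degree < 2) with m(α_i) = c_i for every i, so c is indeed a codeword.


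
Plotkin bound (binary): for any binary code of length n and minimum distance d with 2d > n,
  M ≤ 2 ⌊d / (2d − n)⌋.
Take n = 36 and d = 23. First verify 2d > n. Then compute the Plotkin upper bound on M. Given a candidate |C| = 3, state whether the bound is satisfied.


Plotkin bound M ≤ 4; given |C| = 3 ≤ bound (satisfied).

Check applicability: 2d = 46, n = 36.
2d − n = 10 > 0, so Plotkin applies.
Compute d/(2d−n) = 23/10 ≈ 2.3000.
⌊d/(2d−n)⌋ = 2.
Plotkin bound: M ≤ 2·2 = 4.
Given |C| = 3, check: satisfied.
This |C| is below the Plotkin bound.


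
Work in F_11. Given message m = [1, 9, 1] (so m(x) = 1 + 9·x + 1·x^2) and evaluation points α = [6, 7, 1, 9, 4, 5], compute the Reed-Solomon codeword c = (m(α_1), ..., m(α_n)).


c = [3, 3, 0, 9, 9, 5]

Message polynomial: m(x) = 1 + 9·x + 1·x^2 (mod 11).
For each evaluation point α_i, compute m(α_i) mod 11:
  α_1 = 6: Horner steps 1 → 4 → 3, so m(6) = 3.
  α_2 = 7: Horner steps 1 → 5 → 3, so m(7) = 3.
  α_3 = 1: Horner steps 1 → 10 → 0, so m(1) = 0.
  α_4 = 9: Horner steps 1 → 7 → 9, so m(9) = 9.
  α_5 = 4: Horner steps 1 → 2 → 9, so m(4) = 9.
  α_6 = 5: Horner steps 1 → 3 → 5, so m(5) = 5.
Codeword c = [3, 3, 0, 9, 9, 5] ∈ F_11^6.


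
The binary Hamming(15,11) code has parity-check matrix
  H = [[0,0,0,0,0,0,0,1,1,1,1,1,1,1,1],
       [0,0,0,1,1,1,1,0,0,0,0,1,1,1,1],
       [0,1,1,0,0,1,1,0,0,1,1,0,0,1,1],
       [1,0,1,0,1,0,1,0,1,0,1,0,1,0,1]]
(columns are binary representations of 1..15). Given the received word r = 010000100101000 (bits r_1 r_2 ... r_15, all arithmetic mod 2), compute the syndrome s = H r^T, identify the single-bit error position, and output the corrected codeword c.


s = (0, 0, 1, 1)^T, error position = 3, corrected codeword c = 011000100101000

Compute s = H r^T mod 2 one row at a time:
  s_1 = 0 + 0 + 1 + 0 + 1 + 0 + 0 + 0 = 2 ≡ 0 (mod 2).
  s_2 = 0 + 0 + 0 + 1 + 1 + 0 + 0 + 0 = 2 ≡ 0 (mod 2).
  s_3 = 1 + 0 + 0 + 1 + 1 + 0 + 0 + 0 = 3 ≡ 1 (mod 2).
  s_4 = 0 + 0 + 0 + 1 + 0 + 0 + 0 + 0 = 1 ≡ 1 (mod 2).
s = (0, 0, 1, 1)^T — this equals column 3 of H (binary 0011), so error is at position 3.
Correct: flip bit 3 of r = 010000100101000 to get c = 011000100101000.


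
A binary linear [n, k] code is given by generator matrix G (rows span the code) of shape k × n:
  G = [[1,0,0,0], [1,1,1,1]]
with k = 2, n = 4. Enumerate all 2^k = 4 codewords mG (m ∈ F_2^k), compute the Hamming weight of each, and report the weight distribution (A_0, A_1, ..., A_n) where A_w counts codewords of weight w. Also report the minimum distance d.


Weight distribution: A_0 = 1, A_1 = 1, A_3 = 1, A_4 = 1. Minimum distance d = 1.

Enumerate all 2^2 = 4 messages m ∈ F_2^2.
For each, compute codeword c = mG in F_2^4, then tally its weight.
  m = 00 → c = 0000, weight = 0.
  m = 10 → c = 1000, weight = 1.
  m = 01 → c = 1111, weight = 4.
  m = 11 → c = 0111, weight = 3.
Tally weights:
  weight 0: 1 codewords.
  weight 1: 1 codewords.
  weight 3: 1 codewords.
  weight 4: 1 codewords.
Minimum distance d = smallest w > 0 with A_w > 0 = 1.
Sanity: Σ A_w = 4 = 2^2 = 4 ✓.


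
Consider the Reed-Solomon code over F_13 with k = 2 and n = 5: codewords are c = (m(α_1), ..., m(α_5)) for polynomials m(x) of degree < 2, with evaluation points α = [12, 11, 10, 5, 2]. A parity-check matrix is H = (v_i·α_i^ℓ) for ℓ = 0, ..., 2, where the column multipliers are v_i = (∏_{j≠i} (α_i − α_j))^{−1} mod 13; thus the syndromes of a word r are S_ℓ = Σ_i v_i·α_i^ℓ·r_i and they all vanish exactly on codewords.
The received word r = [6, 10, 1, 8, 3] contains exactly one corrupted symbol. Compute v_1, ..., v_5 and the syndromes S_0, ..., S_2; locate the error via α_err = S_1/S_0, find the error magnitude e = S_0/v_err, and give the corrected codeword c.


S = (11, 9, 5), error at position 5, error magnitude e = 9, c = [6, 10, 1, 8, 7].

Step 1: column multipliers v_i = (∏_{j≠i}(α_i − α_j))^{−1} mod 13.
  i = 1 (α = 12): (12−11)(12−10)(12−5)(12−2) = 1·2·7·10 = 140 ≡ 10, so v_1 = 10^{−1} = 4 (mod 13).
  i = 2 (α = 11): (11−12)(11−10)(11−5)(11−2) = (−1)·1·6·9 = −54 ≡ 11, so v_2 = 11^{−1} = 6 (mod 13).
  i = 3 (α = 10): (10−12)(10−11)(10−5)(10−2) = (−2)·(−1)·5·8 = 80 ≡ 2, so v_3 = 2^{−1} = 7 (mod 13).
  i = 4 (α = 5): (5−12)(5−11)(5−10)(5−2) = (−7)·(−6)·(−5)·3 = −630 ≡ 7, so v_4 = 7^{−1} = 2 (mod 13).
  i = 5 (α = 2): (2−12)(2−11)(2−10)(2−5) = (−10)·(−9)·(−8)·(−3) = 2160 ≡ 2, so v_5 = 2^{−1} = 7 (mod 13).
  v = [4, 6, 7, 2, 7].
Step 2: syndromes of r = [6, 10, 1, 8, 3] (all sums mod 13).
  S_0 = Σ v_i r_i = 4·6 + 6·10 + 7·1 + 2·8 + 7·3 = 128 ≡ 11.
  S_1 = Σ v_i α_i r_i = 4·12·6 + 6·11·10 + 7·10·1 + 2·5·8 + 7·2·3 = 1140 ≡ 9.
  α_i^2 mod 13 = [1, 4, 9, 12, 4].
  S_2 = Σ v_i α_i^2 r_i = 4·1·6 + 6·4·10 + 7·9·1 + 2·12·8 + 7·4·3 = 603 ≡ 5.
  S = (11, 9, 5) ≠ 0, so r is not a codeword (an error is present).
Step 3: locate the error. For a single error e at position i, S_ℓ = v_i·e·α_i^ℓ, so α_err = S_1/S_0.
  S_0^{−1} = 11^{−1} = 6 (mod 13), so α_err = 9·6 = 54 ≡ 2 = α_5. Error position i = 5.
  Consistency check: S_2/S_1 = 5·3 = 15 ≡ 2 = α_err ✓ (single-error assumption holds).
Step 4: error magnitude e = S_0/v_5 = S_0·∏_{j≠5}(α_5 − α_j) = 11·2 = 22 ≡ 9 (mod 13).
Step 5: correct position 5: c_5 = r_5 − e = 3 − 9 ≡ 7 (mod 13). Hence c = [6, 10, 1, 8, 7].
  Check: interpolating c through the α_i gives m(x) = 2 + 9·x (degree < 2) with m(α_i) = c_i for every i, so c is indeed a codeword.


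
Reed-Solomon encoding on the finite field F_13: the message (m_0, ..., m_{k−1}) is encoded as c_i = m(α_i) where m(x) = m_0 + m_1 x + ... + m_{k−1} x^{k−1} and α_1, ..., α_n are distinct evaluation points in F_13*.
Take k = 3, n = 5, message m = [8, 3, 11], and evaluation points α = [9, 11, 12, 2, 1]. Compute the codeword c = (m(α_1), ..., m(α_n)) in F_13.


c = [3, 7, 3, 6, 9]

Message polynomial: m(x) = 8 + 3·x + 11·x^2 (mod 13).
For each evaluation point α_i, compute m(α_i) mod 13:
  α_1 = 9: Horner steps 11 → 11 → 3, so m(9) = 3.
  α_2 = 11: Horner steps 11 → 7 → 7, so m(11) = 7.
  α_3 = 12: Horner steps 11 → 5 → 3, so m(12) = 3.
  α_4 = 2: Horner steps 11 → 12 → 6, so m(2) = 6.
  α_5 = 1: Horner steps 11 → 1 → 9, so m(1) = 9.
Codeword c = [3, 7, 3, 6, 9] ∈ F_13^5.


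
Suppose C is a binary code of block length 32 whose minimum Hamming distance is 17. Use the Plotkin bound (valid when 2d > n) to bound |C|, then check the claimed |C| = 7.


Plotkin bound M ≤ 16; given |C| = 7 ≤ bound (satisfied).

Check applicability: 2d = 34, n = 32.
2d − n = 2 > 0, so Plotkin applies.
Compute d/(2d−n) = 17/2 ≈ 8.5000.
⌊d/(2d−n)⌋ = 8.
Plotkin bound: M ≤ 2·8 = 16.
Given |C| = 7, check: satisfied.
This |C| is below the Plotkin bound.


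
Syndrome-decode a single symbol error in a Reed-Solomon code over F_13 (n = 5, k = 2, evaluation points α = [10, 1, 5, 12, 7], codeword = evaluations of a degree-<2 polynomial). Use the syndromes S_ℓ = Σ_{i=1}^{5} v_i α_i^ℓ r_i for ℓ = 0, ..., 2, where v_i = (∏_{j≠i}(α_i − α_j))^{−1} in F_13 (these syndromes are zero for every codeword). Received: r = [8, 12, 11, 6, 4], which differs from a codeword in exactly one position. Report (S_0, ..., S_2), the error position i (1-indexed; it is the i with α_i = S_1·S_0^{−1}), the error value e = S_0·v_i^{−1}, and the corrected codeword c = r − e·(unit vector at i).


S = (7, 5, 11), error at position 1, error magnitude e = 8, c = [0, 12, 11, 6, 4].

Step 1: column multipliers v_i = (∏_{j≠i}(α_i − α_j))^{−1} mod 13.
  i = 1 (α = 10): (10−1)(10−5)(10−12)(10−7) = 9·5·(−2)·3 = −270 ≡ 3, so v_1 = 3^{−1} = 9 (mod 13).
  i = 2 (α = 1): (1−10)(1−5)(1−12)(1−7) = (−9)·(−4)·(−11)·(−6) = 2376 ≡ 10, so v_2 = 10^{−1} = 4 (mod 13).
  i = 3 (α = 5): (5−10)(5−1)(5−12)(5−7) = (−5)·4·(−7)·(−2) = −280 ≡ 6, so v_3 = 6^{−1} = 11 (mod 13).
  i = 4 (α = 12): (12−10)(12−1)(12−5)(12−7) = 2·11·7·5 = 770 ≡ 3, so v_4 = 3^{−1} = 9 (mod 13).
  i = 5 (α = 7): (7−10)(7−1)(7−5)(7−12) = (−3)·6·2·(−5) = 180 ≡ 11, so v_5 = 11^{−1} = 6 (mod 13).
  v = [9, 4, 11, 9, 6].
Step 2: syndromes of r = [8, 12, 11, 6, 4] (all sums mod 13).
  S_0 = Σ v_i r_i = 9·8 + 4·12 + 11·11 + 9·6 + 6·4 = 319 ≡ 7.
  S_1 = Σ v_i α_i r_i = 9·10·8 + 4·1·12 + 11·5·11 + 9·12·6 + 6·7·4 = 2189 ≡ 5.
  α_i^2 mod 13 = [9, 1, 12, 1, 10].
  S_2 = Σ v_i α_i^2 r_i = 9·9·8 + 4·1·12 + 11·12·11 + 9·1·6 + 6·10·4 = 2442 ≡ 11.
  S = (7, 5, 11) ≠ 0, so r is not a codeword (an error is present).
Step 3: locate the error. For a single error e at position i, S_ℓ = v_i·e·α_i^ℓ, so α_err = S_1/S_0.
  S_0^{−1} = 7^{−1} = 2 (mod 13), so α_err = 5·2 = 10 ≡ 10 = α_1. Error position i = 1.
  Consistency check: S_2/S_1 = 11·8 = 88 ≡ 10 = α_err ✓ (single-error assumption holds).
Step 4: error magnitude e = S_0/v_1 = S_0·∏_{j≠1}(α_1 − α_j) = 7·3 = 21 ≡ 8 (mod 13).
Step 5: correct position 1: c_1 = r_1 − e = 8 − 8 ≡ 0 (mod 13). Hence c = [0, 12, 11, 6, 4].
  Check: interpolating c through the α_i gives m(x) = 9 + 3·x (degree < 2) with m(α_i) = c_i for every i, so c is indeed a codeword.


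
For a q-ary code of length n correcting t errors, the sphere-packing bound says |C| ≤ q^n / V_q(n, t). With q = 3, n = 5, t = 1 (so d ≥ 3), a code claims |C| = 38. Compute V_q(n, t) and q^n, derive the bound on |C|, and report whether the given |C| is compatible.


V_q(n, t) = 11, q^n = 243, Hamming bound = 22, |C| = 38 > bound (violated).

Step 1: Compute V_q(n, t) = Σ_{j=0}^1 C(n, j) (q−1)^j.
  j = 0: C(5,0)·(2)^0 = 1·1 = 1.
  j = 1: C(5,1)·(2)^1 = 5·2 = 10.
  V_q(n, t) = 1 + 10 = 11.
Step 2: q^n = 3^5 = 243.
Step 3: Hamming bound ⌊q^n / V_q(n,t)⌋ = ⌊243/11⌋ = 22.
Step 4: Compare |C| = 38 to 22: violated.
The claimed |C| lies above the Hamming bound, so no 3-ary code of length 5 with d ≥ 3 can have 38 codewords.


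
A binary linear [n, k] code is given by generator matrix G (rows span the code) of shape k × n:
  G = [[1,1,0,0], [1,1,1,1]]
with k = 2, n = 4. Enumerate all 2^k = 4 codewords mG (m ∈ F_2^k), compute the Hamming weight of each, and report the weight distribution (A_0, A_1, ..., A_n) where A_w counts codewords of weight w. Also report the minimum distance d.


Weight distribution: A_0 = 1, A_2 = 2, A_4 = 1. Minimum distance d = 2.

Enumerate all 2^2 = 4 messages m ∈ F_2^2.
For each, compute codeword c = mG in F_2^4, then tally its weight.
  m = 00 → c = 0000, weight = 0.
  m = 10 → c = 1100, weight = 2.
  m = 01 → c = 1111, weight = 4.
  m = 11 → c = 0011, weight = 2.
Tally weights:
  weight 0: 1 codewords.
  weight 2: 2 codewords.
  weight 4: 1 codewords.
Minimum distance d = smallest w > 0 with A_w > 0 = 2.
Sanity: Σ A_w = 4 = 2^2 = 4 ✓.


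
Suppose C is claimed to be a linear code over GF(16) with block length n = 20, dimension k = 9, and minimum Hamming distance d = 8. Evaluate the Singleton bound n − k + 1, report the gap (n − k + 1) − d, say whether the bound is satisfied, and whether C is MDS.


Singleton RHS = n − k + 1 = 12, slack = 4, bound satisfied, not MDS.

Singleton bound: d ≤ n − k + 1.
Here n = 20, k = 9, so n − k + 1 = 12.
Given d = 8, check d ≤ 12: YES.
Slack = (n − k + 1) − d = 4.
The code is NOT MDS (slack = 4 > 0).
Description: the claimed parameters are [20, 9, 8]_16; such a code would be non-MDS.


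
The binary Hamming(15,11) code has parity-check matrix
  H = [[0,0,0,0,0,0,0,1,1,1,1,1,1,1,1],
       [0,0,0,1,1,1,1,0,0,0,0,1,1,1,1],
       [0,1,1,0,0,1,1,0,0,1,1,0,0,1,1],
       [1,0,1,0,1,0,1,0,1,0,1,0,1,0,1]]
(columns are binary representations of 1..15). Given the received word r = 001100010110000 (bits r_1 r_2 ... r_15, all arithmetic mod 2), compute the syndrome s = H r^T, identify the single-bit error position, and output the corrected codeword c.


s = (1, 1, 1, 0)^T, error position = 14, corrected codeword c = 001100010110010

Compute s = H r^T mod 2 one row at a time:
  s_1 = 1 + 0 + 1 + 1 + 0 + 0 + 0 + 0 = 3 ≡ 1 (mod 2).
  s_2 = 1 + 0 + 0 + 0 + 0 + 0 + 0 + 0 = 1 ≡ 1 (mod 2).
  s_3 = 0 + 1 + 0 + 0 + 1 + 1 + 0 + 0 = 3 ≡ 1 (mod 2).
  s_4 = 0 + 1 + 0 + 0 + 0 + 1 + 0 + 0 = 2 ≡ 0 (mod 2).
s = (1, 1, 1, 0)^T — this equals column 14 of H (binary 1110), so error is at position 14.
Correct: flip bit 14 of r = 001100010110000 to get c = 001100010110010.


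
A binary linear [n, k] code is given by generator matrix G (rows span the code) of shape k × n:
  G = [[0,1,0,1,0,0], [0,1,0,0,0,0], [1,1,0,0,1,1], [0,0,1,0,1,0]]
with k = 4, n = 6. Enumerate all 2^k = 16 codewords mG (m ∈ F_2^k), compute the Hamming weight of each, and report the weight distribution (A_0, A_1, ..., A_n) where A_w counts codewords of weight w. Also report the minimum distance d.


Weight distribution: A_0 = 1, A_1 = 2, A_2 = 2, A_3 = 4, A_4 = 5, A_5 = 2. Minimum distance d = 1.

Enumerate all 2^4 = 16 messages m ∈ F_2^4.
For each, compute codeword c = mG in F_2^6, then tally its weight.
  m = 0000 → c = 000000, weight = 0.
  m = 1000 → c = 010100, weight = 2.
  m = 0100 → c = 010000, weight = 1.
  m = 1100 → c = 000100, weight = 1.
  m = 0010 → c = 110011, weight = 4.
  m = 1010 → c = 100111, weight = 4.
  m = 0110 → c = 100011, weight = 3.
  m = 1110 → c = 110111, weight = 5.
  m = 0001 → c = 001010, weight = 2.
  m = 1001 → c = 011110, weight = 4.
  m = 0101 → c = 011010, weight = 3.
  m = 1101 → c = 001110, weight = 3.
  m = 0011 → c = 111001, weight = 4.
  m = 1011 → c = 101101, weight = 4.
  m = 0111 → c = 101001, weight = 3.
  m = 1111 → c = 111101, weight = 5.
Tally weights:
  weight 0: 1 codewords.
  weight 1: 2 codewords.
  weight 2: 2 codewords.
  weight 3: 4 codewords.
  weight 4: 5 codewords.
  weight 5: 2 codewords.
Minimum distance d = smallest w > 0 with A_w > 0 = 1.
Sanity: Σ A_w = 16 = 2^4 = 16 ✓.


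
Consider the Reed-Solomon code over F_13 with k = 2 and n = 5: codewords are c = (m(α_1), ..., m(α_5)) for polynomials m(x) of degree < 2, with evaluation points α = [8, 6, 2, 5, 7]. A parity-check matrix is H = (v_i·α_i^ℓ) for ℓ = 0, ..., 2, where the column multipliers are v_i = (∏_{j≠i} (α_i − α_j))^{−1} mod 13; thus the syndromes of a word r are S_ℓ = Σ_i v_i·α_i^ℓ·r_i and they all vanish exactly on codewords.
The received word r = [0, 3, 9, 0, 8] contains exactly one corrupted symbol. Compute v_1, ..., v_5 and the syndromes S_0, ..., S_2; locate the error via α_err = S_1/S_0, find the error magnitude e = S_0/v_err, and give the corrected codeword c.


S = (10, 11, 3), error at position 4, error magnitude e = 2, c = [0, 3, 9, 11, 8].

Step 1: column multipliers v_i = (∏_{j≠i}(α_i − α_j))^{−1} mod 13.
  i = 1 (α = 8): (8−6)(8−2)(8−5)(8−7) = 2·6·3·1 = 36 ≡ 10, so v_1 = 10^{−1} = 4 (mod 13).
  i = 2 (α = 6): (6−8)(6−2)(6−5)(6−7) = (−2)·4·1·(−1) = 8 ≡ 8, so v_2 = 8^{−1} = 5 (mod 13).
  i = 3 (α = 2): (2−8)(2−6)(2−5)(2−7) = (−6)·(−4)·(−3)·(−5) = 360 ≡ 9, so v_3 = 9^{−1} = 3 (mod 13).
  i = 4 (α = 5): (5−8)(5−6)(5−2)(5−7) = (−3)·(−1)·3·(−2) = −18 ≡ 8, so v_4 = 8^{−1} = 5 (mod 13).
  i = 5 (α = 7): (7−8)(7−6)(7−2)(7−5) = (−1)·1·5·2 = −10 ≡ 3, so v_5 = 3^{−1} = 9 (mod 13).
  v = [4, 5, 3, 5, 9].
Step 2: syndromes of r = [0, 3, 9, 0, 8] (all sums mod 13).
  S_0 = Σ v_i r_i = 4·0 + 5·3 + 3·9 + 5·0 + 9·8 = 114 ≡ 10.
  S_1 = Σ v_i α_i r_i = 4·8·0 + 5·6·3 + 3·2·9 + 5·5·0 + 9·7·8 = 648 ≡ 11.
  α_i^2 mod 13 = [12, 10, 4, 12, 10].
  S_2 = Σ v_i α_i^2 r_i = 4·12·0 + 5·10·3 + 3·4·9 + 5·12·0 + 9·10·8 = 978 ≡ 3.
  S = (10, 11, 3) ≠ 0, so r is not a codeword (an error is present).
Step 3: locate the error. For a single error e at position i, S_ℓ = v_i·e·α_i^ℓ, so α_err = S_1/S_0.
  S_0^{−1} = 10^{−1} = 4 (mod 13), so α_err = 11·4 = 44 ≡ 5 = α_4. Error position i = 4.
  Consistency check: S_2/S_1 = 3·6 = 18 ≡ 5 = α_err ✓ (single-error assumption holds).
Step 4: error magnitude e = S_0/v_4 = S_0·∏_{j≠4}(α_4 − α_j) = 10·8 = 80 ≡ 2 (mod 13).
Step 5: correct position 4: c_4 = r_4 − e = 0 − 2 ≡ 11 (mod 13). Hence c = [0, 3, 9, 11, 8].
  Check: interpolating c through the α_i gives m(x) = 12 + 5·x (degree < 2) with m(α_i) = c_i for every i, so c is indeed a codeword.


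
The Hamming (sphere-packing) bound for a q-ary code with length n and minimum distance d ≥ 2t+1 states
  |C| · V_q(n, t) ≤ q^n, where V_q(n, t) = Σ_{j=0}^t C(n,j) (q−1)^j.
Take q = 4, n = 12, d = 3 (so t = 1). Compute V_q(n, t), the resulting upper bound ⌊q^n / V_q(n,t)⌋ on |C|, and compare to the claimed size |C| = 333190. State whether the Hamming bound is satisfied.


V_q(n, t) = 37, q^n = 16777216, Hamming bound = 453438, |C| = 333190 ≤ bound (satisfied).

Step 1: Compute V_q(n, t) = Σ_{j=0}^1 C(n, j) (q−1)^j.
  j = 0: C(12,0)·(3)^0 = 1·1 = 1.
  j = 1: C(12,1)·(3)^1 = 12·3 = 36.
  V_q(n, t) = 1 + 36 = 37.
Step 2: q^n = 4^12 = 16777216.
Step 3: Hamming bound ⌊q^n / V_q(n,t)⌋ = ⌊16777216/37⌋ = 453438.
Step 4: Compare |C| = 333190 to 453438: satisfied.
The claimed |C| lies below the Hamming bound.


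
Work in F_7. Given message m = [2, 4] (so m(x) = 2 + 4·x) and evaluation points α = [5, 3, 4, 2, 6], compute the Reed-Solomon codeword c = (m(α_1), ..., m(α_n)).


c = [1, 0, 4, 3, 5]

Message polynomial: m(x) = 2 + 4·x (mod 7).
For each evaluation point α_i, compute m(α_i) mod 7:
  α_1 = 5: Horner steps 4 → 1, so m(5) = 1.
  α_2 = 3: Horner steps 4 → 0, so m(3) = 0.
  α_3 = 4: Horner steps 4 → 4, so m(4) = 4.
  α_4 = 2: Horner steps 4 → 3, so m(2) = 3.
  α_5 = 6: Horner steps 4 → 5, so m(6) = 5.
Codeword c = [1, 0, 4, 3, 5] ∈ F_7^5.
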